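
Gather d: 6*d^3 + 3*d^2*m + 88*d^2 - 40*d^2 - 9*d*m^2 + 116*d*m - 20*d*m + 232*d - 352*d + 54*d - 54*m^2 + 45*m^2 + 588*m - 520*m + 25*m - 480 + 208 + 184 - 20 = 6*d^3 + d^2*(3*m + 48) + d*(-9*m^2 + 96*m - 66) - 9*m^2 + 93*m - 108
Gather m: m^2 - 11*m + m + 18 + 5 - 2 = m^2 - 10*m + 21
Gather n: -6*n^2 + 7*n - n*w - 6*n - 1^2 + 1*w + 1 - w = -6*n^2 + n*(1 - w)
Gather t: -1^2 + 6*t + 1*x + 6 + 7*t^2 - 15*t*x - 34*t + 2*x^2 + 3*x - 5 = 7*t^2 + t*(-15*x - 28) + 2*x^2 + 4*x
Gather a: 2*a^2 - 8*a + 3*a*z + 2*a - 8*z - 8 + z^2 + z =2*a^2 + a*(3*z - 6) + z^2 - 7*z - 8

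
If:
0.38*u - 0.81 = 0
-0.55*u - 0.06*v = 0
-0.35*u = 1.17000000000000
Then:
No Solution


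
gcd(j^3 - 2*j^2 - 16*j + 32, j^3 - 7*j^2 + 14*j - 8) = j^2 - 6*j + 8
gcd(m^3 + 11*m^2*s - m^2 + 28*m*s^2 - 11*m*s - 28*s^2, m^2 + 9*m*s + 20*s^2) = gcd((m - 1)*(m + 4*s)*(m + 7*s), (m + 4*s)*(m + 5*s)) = m + 4*s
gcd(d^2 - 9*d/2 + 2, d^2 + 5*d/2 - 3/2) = d - 1/2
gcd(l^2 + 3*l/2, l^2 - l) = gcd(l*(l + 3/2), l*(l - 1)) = l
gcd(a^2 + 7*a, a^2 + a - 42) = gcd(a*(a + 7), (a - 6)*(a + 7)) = a + 7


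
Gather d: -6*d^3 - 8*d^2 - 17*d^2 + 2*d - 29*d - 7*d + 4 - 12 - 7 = -6*d^3 - 25*d^2 - 34*d - 15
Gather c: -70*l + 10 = 10 - 70*l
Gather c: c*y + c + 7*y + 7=c*(y + 1) + 7*y + 7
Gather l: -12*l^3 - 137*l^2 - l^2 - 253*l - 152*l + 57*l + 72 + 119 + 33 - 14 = -12*l^3 - 138*l^2 - 348*l + 210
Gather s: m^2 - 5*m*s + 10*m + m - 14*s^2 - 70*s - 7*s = m^2 + 11*m - 14*s^2 + s*(-5*m - 77)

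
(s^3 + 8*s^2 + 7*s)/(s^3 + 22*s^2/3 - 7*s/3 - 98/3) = 3*s*(s + 1)/(3*s^2 + s - 14)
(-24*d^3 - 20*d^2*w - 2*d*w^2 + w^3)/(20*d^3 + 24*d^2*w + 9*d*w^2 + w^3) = (-6*d + w)/(5*d + w)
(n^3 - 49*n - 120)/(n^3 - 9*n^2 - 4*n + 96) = (n + 5)/(n - 4)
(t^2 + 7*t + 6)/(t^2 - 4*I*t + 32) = (t^2 + 7*t + 6)/(t^2 - 4*I*t + 32)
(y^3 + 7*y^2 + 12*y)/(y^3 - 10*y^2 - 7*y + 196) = y*(y + 3)/(y^2 - 14*y + 49)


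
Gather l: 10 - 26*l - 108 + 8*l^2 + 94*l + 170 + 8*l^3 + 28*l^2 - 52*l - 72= 8*l^3 + 36*l^2 + 16*l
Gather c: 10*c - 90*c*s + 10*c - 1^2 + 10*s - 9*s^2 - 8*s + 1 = c*(20 - 90*s) - 9*s^2 + 2*s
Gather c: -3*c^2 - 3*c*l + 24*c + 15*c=-3*c^2 + c*(39 - 3*l)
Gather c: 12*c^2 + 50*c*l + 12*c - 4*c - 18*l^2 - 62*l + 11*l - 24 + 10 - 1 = 12*c^2 + c*(50*l + 8) - 18*l^2 - 51*l - 15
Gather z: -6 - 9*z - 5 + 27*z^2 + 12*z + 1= 27*z^2 + 3*z - 10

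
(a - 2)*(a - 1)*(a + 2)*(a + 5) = a^4 + 4*a^3 - 9*a^2 - 16*a + 20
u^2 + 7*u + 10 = (u + 2)*(u + 5)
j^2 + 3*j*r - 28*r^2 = (j - 4*r)*(j + 7*r)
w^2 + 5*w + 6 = (w + 2)*(w + 3)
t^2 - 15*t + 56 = (t - 8)*(t - 7)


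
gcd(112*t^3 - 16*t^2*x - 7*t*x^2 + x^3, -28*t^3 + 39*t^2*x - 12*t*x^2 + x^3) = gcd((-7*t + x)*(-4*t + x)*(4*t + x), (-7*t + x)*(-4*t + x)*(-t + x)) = 28*t^2 - 11*t*x + x^2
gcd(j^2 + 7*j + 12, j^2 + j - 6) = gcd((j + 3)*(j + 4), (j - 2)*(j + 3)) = j + 3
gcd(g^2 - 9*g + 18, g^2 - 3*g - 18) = g - 6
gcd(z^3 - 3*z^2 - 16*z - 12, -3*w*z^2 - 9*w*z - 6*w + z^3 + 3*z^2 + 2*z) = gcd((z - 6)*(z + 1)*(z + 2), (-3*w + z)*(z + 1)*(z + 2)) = z^2 + 3*z + 2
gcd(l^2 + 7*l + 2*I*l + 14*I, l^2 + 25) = 1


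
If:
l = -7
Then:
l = -7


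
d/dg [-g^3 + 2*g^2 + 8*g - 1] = -3*g^2 + 4*g + 8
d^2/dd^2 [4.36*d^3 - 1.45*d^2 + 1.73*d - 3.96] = 26.16*d - 2.9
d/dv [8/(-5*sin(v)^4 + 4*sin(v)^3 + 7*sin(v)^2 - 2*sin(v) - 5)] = 16*(10*sin(v)^3 - 6*sin(v)^2 - 7*sin(v) + 1)*cos(v)/(5*sin(v)^4 - 4*sin(v)^3 - 7*sin(v)^2 + 2*sin(v) + 5)^2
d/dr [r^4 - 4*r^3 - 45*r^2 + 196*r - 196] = 4*r^3 - 12*r^2 - 90*r + 196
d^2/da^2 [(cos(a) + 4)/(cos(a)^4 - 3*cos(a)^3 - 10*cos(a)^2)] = (2*(1 - cos(a)^2)^2/cos(a)^4 + 32*sin(a)^6/cos(a)^4 - 9*cos(a)^3 + cos(a)^2 + 272*cos(a) - 1786/cos(a) - 1608/cos(a)^2 + 2120/cos(a)^3 + 2366/cos(a)^4)/((cos(a) - 5)^3*(cos(a) + 2)^3)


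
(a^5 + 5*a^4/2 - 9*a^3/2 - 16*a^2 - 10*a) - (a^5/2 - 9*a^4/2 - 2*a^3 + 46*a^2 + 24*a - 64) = a^5/2 + 7*a^4 - 5*a^3/2 - 62*a^2 - 34*a + 64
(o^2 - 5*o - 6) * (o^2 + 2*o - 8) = o^4 - 3*o^3 - 24*o^2 + 28*o + 48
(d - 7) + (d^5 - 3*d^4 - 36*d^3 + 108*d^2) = d^5 - 3*d^4 - 36*d^3 + 108*d^2 + d - 7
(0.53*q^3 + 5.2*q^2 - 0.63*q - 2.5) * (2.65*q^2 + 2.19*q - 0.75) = 1.4045*q^5 + 14.9407*q^4 + 9.321*q^3 - 11.9047*q^2 - 5.0025*q + 1.875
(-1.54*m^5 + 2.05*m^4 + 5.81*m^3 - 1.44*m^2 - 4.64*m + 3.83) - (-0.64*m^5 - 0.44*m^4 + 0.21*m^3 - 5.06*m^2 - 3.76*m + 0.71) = -0.9*m^5 + 2.49*m^4 + 5.6*m^3 + 3.62*m^2 - 0.88*m + 3.12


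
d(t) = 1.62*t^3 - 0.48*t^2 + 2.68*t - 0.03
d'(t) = 4.86*t^2 - 0.96*t + 2.68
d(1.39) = 7.12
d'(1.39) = 10.74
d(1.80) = 12.69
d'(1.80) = 16.70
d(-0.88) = -3.86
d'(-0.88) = 7.29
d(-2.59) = -38.34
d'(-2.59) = 37.77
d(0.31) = 0.80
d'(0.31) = 2.85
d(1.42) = 7.45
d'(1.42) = 11.12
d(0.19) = 0.47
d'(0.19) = 2.67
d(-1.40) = -9.17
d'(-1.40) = 13.55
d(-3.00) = -56.13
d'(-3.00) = 49.30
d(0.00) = -0.03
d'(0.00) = 2.68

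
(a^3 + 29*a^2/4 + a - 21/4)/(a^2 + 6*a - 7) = (4*a^2 + a - 3)/(4*(a - 1))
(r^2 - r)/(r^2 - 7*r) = (r - 1)/(r - 7)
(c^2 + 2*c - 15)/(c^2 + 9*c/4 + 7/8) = 8*(c^2 + 2*c - 15)/(8*c^2 + 18*c + 7)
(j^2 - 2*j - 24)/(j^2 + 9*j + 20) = (j - 6)/(j + 5)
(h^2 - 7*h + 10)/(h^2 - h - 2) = (h - 5)/(h + 1)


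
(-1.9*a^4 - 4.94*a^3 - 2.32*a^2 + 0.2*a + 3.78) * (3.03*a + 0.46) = -5.757*a^5 - 15.8422*a^4 - 9.302*a^3 - 0.4612*a^2 + 11.5454*a + 1.7388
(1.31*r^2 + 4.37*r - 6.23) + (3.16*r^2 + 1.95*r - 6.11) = 4.47*r^2 + 6.32*r - 12.34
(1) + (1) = 2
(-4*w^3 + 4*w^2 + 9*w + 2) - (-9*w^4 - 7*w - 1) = 9*w^4 - 4*w^3 + 4*w^2 + 16*w + 3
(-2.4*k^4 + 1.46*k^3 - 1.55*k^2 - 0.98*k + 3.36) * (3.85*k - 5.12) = -9.24*k^5 + 17.909*k^4 - 13.4427*k^3 + 4.163*k^2 + 17.9536*k - 17.2032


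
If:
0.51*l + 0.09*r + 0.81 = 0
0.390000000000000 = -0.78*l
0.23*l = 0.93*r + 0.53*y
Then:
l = -0.50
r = -6.17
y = 10.60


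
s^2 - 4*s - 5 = (s - 5)*(s + 1)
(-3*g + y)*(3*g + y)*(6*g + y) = -54*g^3 - 9*g^2*y + 6*g*y^2 + y^3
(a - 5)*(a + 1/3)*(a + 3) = a^3 - 5*a^2/3 - 47*a/3 - 5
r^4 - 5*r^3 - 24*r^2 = r^2*(r - 8)*(r + 3)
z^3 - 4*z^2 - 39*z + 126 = (z - 7)*(z - 3)*(z + 6)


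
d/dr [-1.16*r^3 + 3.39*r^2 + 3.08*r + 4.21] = -3.48*r^2 + 6.78*r + 3.08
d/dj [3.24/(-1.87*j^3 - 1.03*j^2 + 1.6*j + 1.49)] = (18.1764*j^2 + 6.6744*j - 5.184)/(1.87*j^3 + 1.03*j^2 - 1.6*j - 1.49)^2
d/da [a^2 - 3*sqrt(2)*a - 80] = 2*a - 3*sqrt(2)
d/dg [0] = 0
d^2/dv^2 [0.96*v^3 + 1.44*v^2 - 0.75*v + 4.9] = 5.76*v + 2.88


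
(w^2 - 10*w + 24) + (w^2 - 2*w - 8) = 2*w^2 - 12*w + 16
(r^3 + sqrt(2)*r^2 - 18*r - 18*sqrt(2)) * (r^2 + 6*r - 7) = r^5 + sqrt(2)*r^4 + 6*r^4 - 25*r^3 + 6*sqrt(2)*r^3 - 108*r^2 - 25*sqrt(2)*r^2 - 108*sqrt(2)*r + 126*r + 126*sqrt(2)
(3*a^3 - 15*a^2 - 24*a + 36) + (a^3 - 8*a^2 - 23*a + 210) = 4*a^3 - 23*a^2 - 47*a + 246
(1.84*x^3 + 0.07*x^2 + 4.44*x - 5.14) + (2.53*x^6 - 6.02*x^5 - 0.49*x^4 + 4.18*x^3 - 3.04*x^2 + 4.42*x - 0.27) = 2.53*x^6 - 6.02*x^5 - 0.49*x^4 + 6.02*x^3 - 2.97*x^2 + 8.86*x - 5.41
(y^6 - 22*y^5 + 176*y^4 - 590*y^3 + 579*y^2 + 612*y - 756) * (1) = y^6 - 22*y^5 + 176*y^4 - 590*y^3 + 579*y^2 + 612*y - 756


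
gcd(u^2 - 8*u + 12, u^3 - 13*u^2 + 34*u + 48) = u - 6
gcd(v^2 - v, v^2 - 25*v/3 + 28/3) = 1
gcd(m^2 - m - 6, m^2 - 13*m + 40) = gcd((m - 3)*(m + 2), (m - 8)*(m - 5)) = 1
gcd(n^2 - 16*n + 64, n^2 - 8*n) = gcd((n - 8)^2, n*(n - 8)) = n - 8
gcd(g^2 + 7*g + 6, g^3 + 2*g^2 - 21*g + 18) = g + 6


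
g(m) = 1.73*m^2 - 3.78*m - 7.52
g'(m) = 3.46*m - 3.78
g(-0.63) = -4.45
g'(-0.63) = -5.96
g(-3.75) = 30.98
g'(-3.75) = -16.76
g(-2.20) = 9.17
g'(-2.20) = -11.39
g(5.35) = 21.77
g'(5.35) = 14.73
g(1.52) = -9.27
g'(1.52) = 1.48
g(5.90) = 30.40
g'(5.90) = 16.63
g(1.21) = -9.56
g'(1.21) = 0.41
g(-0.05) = -7.33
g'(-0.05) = -3.95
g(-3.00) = 19.39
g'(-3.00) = -14.16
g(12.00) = 196.24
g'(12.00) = 37.74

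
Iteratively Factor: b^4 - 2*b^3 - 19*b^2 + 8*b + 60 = (b - 2)*(b^3 - 19*b - 30) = (b - 2)*(b + 2)*(b^2 - 2*b - 15) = (b - 2)*(b + 2)*(b + 3)*(b - 5)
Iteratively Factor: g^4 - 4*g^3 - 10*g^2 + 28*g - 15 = (g - 1)*(g^3 - 3*g^2 - 13*g + 15) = (g - 1)*(g + 3)*(g^2 - 6*g + 5) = (g - 1)^2*(g + 3)*(g - 5)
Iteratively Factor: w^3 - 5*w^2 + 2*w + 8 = (w - 4)*(w^2 - w - 2) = (w - 4)*(w + 1)*(w - 2)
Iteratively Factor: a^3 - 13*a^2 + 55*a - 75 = (a - 3)*(a^2 - 10*a + 25) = (a - 5)*(a - 3)*(a - 5)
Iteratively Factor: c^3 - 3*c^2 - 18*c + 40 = (c + 4)*(c^2 - 7*c + 10) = (c - 5)*(c + 4)*(c - 2)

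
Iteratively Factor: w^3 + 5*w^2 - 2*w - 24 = (w - 2)*(w^2 + 7*w + 12) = (w - 2)*(w + 3)*(w + 4)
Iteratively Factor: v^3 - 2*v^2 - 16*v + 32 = (v - 2)*(v^2 - 16) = (v - 4)*(v - 2)*(v + 4)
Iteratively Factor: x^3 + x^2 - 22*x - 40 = (x - 5)*(x^2 + 6*x + 8) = (x - 5)*(x + 2)*(x + 4)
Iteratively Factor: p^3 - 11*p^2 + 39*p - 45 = (p - 3)*(p^2 - 8*p + 15) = (p - 3)^2*(p - 5)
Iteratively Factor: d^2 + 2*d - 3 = (d + 3)*(d - 1)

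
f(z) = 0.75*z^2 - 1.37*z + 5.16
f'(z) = 1.5*z - 1.37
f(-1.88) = 10.39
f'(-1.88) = -4.19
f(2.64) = 6.77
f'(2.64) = 2.59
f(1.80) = 5.12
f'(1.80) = 1.33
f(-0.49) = 6.01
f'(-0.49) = -2.10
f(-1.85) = 10.26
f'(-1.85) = -4.14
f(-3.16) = 16.98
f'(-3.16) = -6.11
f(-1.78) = 9.97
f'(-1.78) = -4.04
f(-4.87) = 29.62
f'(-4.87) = -8.68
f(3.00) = 7.80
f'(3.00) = 3.13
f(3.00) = 7.80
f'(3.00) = 3.13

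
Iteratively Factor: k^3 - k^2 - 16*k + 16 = (k - 4)*(k^2 + 3*k - 4) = (k - 4)*(k - 1)*(k + 4)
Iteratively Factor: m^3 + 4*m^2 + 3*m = (m + 3)*(m^2 + m) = m*(m + 3)*(m + 1)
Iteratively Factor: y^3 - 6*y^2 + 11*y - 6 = (y - 2)*(y^2 - 4*y + 3) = (y - 3)*(y - 2)*(y - 1)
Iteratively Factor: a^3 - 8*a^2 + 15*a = (a - 3)*(a^2 - 5*a) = a*(a - 3)*(a - 5)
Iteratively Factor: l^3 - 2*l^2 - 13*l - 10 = (l - 5)*(l^2 + 3*l + 2) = (l - 5)*(l + 1)*(l + 2)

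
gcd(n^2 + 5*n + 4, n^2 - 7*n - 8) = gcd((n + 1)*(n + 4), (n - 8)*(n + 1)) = n + 1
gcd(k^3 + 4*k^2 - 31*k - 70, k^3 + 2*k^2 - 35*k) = k^2 + 2*k - 35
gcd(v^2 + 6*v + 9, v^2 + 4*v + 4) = 1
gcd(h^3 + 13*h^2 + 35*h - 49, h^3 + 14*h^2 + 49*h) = h^2 + 14*h + 49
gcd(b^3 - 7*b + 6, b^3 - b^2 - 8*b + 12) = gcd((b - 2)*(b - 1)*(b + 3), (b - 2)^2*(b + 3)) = b^2 + b - 6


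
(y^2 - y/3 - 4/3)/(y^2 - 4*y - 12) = (-3*y^2 + y + 4)/(3*(-y^2 + 4*y + 12))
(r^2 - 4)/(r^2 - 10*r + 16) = (r + 2)/(r - 8)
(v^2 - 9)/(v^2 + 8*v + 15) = (v - 3)/(v + 5)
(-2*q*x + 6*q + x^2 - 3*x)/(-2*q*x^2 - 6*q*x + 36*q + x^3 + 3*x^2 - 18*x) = 1/(x + 6)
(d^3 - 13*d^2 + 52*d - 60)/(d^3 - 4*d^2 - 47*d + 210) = (d - 2)/(d + 7)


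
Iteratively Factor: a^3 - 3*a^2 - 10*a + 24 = (a - 2)*(a^2 - a - 12) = (a - 4)*(a - 2)*(a + 3)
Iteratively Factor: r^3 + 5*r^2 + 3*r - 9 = (r + 3)*(r^2 + 2*r - 3) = (r + 3)^2*(r - 1)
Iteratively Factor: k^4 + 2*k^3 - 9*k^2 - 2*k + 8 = (k - 2)*(k^3 + 4*k^2 - k - 4) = (k - 2)*(k - 1)*(k^2 + 5*k + 4) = (k - 2)*(k - 1)*(k + 1)*(k + 4)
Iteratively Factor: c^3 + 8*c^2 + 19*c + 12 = (c + 1)*(c^2 + 7*c + 12) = (c + 1)*(c + 3)*(c + 4)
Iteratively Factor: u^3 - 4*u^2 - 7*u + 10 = (u + 2)*(u^2 - 6*u + 5) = (u - 1)*(u + 2)*(u - 5)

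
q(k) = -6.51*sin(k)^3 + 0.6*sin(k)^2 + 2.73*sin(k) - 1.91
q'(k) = -19.53*sin(k)^2*cos(k) + 1.2*sin(k)*cos(k) + 2.73*cos(k)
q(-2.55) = -2.12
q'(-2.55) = 3.33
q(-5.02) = -4.40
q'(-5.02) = -4.20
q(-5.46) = -2.15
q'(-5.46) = -4.69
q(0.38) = -1.15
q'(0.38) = 0.45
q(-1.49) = 2.41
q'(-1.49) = -1.44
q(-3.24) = -1.64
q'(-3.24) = -2.65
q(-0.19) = -2.36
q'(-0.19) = 1.77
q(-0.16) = -2.30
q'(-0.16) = 2.02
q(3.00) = -1.53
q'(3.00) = -2.49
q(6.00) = -2.48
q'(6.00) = 0.84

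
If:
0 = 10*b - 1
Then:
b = 1/10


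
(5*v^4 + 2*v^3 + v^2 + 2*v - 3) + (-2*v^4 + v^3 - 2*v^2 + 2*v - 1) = 3*v^4 + 3*v^3 - v^2 + 4*v - 4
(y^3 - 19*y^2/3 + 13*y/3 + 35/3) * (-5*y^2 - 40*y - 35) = -5*y^5 - 25*y^4/3 + 590*y^3/3 - 10*y^2 - 1855*y/3 - 1225/3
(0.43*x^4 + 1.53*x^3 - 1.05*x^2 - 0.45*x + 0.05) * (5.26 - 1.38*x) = -0.5934*x^5 + 0.1504*x^4 + 9.4968*x^3 - 4.902*x^2 - 2.436*x + 0.263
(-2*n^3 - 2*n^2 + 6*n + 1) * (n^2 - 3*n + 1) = -2*n^5 + 4*n^4 + 10*n^3 - 19*n^2 + 3*n + 1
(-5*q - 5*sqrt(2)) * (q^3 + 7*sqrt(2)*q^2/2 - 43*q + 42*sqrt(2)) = -5*q^4 - 45*sqrt(2)*q^3/2 + 180*q^2 + 5*sqrt(2)*q - 420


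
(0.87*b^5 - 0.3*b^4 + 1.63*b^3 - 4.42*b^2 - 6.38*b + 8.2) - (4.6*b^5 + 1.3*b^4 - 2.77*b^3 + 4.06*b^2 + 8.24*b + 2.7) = -3.73*b^5 - 1.6*b^4 + 4.4*b^3 - 8.48*b^2 - 14.62*b + 5.5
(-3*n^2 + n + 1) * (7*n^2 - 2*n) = -21*n^4 + 13*n^3 + 5*n^2 - 2*n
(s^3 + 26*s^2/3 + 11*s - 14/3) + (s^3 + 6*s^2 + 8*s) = 2*s^3 + 44*s^2/3 + 19*s - 14/3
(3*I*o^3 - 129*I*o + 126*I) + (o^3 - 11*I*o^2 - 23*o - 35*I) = o^3 + 3*I*o^3 - 11*I*o^2 - 23*o - 129*I*o + 91*I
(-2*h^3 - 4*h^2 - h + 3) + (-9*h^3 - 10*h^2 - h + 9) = -11*h^3 - 14*h^2 - 2*h + 12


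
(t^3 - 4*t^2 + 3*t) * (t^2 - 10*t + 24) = t^5 - 14*t^4 + 67*t^3 - 126*t^2 + 72*t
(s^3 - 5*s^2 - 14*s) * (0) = 0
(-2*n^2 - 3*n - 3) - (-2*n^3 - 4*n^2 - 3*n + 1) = 2*n^3 + 2*n^2 - 4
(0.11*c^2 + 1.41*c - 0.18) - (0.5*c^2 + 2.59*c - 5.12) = -0.39*c^2 - 1.18*c + 4.94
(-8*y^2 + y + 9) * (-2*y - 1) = 16*y^3 + 6*y^2 - 19*y - 9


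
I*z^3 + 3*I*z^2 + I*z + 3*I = (z + 3)*(z + I)*(I*z + 1)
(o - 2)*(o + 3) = o^2 + o - 6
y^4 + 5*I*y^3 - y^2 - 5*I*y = y*(y - 1)*(y + 1)*(y + 5*I)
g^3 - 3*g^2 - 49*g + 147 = (g - 7)*(g - 3)*(g + 7)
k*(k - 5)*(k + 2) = k^3 - 3*k^2 - 10*k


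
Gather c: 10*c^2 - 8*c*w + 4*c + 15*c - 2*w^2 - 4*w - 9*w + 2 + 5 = 10*c^2 + c*(19 - 8*w) - 2*w^2 - 13*w + 7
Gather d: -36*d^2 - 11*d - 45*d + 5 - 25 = -36*d^2 - 56*d - 20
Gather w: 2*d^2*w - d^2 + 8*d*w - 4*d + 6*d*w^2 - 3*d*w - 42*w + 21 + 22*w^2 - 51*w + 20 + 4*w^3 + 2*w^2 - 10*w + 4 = -d^2 - 4*d + 4*w^3 + w^2*(6*d + 24) + w*(2*d^2 + 5*d - 103) + 45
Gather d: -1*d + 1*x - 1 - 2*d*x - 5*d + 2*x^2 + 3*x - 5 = d*(-2*x - 6) + 2*x^2 + 4*x - 6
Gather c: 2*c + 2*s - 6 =2*c + 2*s - 6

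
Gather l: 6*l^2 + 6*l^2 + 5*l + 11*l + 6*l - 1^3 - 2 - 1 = 12*l^2 + 22*l - 4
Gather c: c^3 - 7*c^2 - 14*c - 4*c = c^3 - 7*c^2 - 18*c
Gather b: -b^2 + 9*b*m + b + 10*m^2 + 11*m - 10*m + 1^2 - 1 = -b^2 + b*(9*m + 1) + 10*m^2 + m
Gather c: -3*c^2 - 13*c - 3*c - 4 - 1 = -3*c^2 - 16*c - 5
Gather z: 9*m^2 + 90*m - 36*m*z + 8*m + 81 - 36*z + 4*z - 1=9*m^2 + 98*m + z*(-36*m - 32) + 80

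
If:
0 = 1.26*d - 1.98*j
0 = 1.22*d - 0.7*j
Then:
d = 0.00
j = 0.00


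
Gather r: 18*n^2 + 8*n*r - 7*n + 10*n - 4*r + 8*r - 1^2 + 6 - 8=18*n^2 + 3*n + r*(8*n + 4) - 3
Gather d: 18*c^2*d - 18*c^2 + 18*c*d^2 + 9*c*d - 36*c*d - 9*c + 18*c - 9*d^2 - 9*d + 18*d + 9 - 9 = -18*c^2 + 9*c + d^2*(18*c - 9) + d*(18*c^2 - 27*c + 9)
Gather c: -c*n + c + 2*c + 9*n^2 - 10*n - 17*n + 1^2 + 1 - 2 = c*(3 - n) + 9*n^2 - 27*n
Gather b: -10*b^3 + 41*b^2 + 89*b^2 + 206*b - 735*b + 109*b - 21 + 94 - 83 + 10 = -10*b^3 + 130*b^2 - 420*b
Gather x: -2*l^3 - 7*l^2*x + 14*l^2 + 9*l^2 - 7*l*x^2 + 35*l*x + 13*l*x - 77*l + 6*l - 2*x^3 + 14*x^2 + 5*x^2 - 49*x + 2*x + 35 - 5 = -2*l^3 + 23*l^2 - 71*l - 2*x^3 + x^2*(19 - 7*l) + x*(-7*l^2 + 48*l - 47) + 30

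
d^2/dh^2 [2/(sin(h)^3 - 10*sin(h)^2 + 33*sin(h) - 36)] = 2*(-9*sin(h)^4 + 56*sin(h)^3 - 37*sin(h)^2 - 220*sin(h) + 162)/((sin(h) - 4)^3*(sin(h) - 3)^4)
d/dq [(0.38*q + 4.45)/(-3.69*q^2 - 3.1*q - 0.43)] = (1.4022*q^2 + 32.841*q + 13.6316)/(13.6161*q^4 + 22.878*q^3 + 12.7834*q^2 + 2.666*q + 0.1849)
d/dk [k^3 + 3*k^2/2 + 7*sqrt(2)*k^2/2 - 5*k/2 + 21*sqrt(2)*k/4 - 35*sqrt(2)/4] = 3*k^2 + 3*k + 7*sqrt(2)*k - 5/2 + 21*sqrt(2)/4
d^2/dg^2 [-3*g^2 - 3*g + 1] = -6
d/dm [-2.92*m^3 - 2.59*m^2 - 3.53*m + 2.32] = -8.76*m^2 - 5.18*m - 3.53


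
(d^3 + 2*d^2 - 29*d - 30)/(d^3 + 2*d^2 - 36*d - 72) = (d^2 - 4*d - 5)/(d^2 - 4*d - 12)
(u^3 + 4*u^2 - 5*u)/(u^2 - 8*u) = (u^2 + 4*u - 5)/(u - 8)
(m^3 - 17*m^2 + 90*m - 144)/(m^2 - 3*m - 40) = (m^2 - 9*m + 18)/(m + 5)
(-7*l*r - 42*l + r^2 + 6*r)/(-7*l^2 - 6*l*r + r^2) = (r + 6)/(l + r)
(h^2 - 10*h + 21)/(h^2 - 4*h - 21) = (h - 3)/(h + 3)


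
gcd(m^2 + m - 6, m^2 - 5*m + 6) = m - 2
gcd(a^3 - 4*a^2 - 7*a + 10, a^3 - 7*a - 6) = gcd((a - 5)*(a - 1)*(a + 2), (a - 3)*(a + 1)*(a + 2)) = a + 2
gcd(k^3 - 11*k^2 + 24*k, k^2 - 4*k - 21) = 1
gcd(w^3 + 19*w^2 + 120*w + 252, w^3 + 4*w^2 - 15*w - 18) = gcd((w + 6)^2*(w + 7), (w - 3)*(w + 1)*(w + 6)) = w + 6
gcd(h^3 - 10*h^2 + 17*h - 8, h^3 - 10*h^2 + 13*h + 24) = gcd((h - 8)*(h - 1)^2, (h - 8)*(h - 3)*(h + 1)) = h - 8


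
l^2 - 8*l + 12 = (l - 6)*(l - 2)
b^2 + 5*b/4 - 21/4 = (b - 7/4)*(b + 3)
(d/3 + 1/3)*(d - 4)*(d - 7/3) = d^3/3 - 16*d^2/9 + d + 28/9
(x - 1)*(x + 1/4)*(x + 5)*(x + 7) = x^4 + 45*x^3/4 + 103*x^2/4 - 117*x/4 - 35/4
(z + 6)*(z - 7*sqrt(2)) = z^2 - 7*sqrt(2)*z + 6*z - 42*sqrt(2)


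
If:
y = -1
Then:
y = -1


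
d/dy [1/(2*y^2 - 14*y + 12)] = (7/2 - y)/(y^2 - 7*y + 6)^2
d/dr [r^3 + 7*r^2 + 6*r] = 3*r^2 + 14*r + 6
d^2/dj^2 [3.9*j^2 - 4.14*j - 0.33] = 7.80000000000000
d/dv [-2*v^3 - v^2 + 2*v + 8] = -6*v^2 - 2*v + 2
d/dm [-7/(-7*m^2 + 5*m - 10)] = 7*(5 - 14*m)/(7*m^2 - 5*m + 10)^2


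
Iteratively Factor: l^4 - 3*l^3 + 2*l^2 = (l - 2)*(l^3 - l^2) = l*(l - 2)*(l^2 - l) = l^2*(l - 2)*(l - 1)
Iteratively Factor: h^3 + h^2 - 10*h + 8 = (h - 2)*(h^2 + 3*h - 4) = (h - 2)*(h - 1)*(h + 4)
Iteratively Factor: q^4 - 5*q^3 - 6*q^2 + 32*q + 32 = (q - 4)*(q^3 - q^2 - 10*q - 8) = (q - 4)*(q + 1)*(q^2 - 2*q - 8) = (q - 4)^2*(q + 1)*(q + 2)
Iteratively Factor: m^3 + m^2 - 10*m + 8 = (m - 2)*(m^2 + 3*m - 4) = (m - 2)*(m + 4)*(m - 1)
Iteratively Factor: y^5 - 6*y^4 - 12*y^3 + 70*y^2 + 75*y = (y)*(y^4 - 6*y^3 - 12*y^2 + 70*y + 75) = y*(y - 5)*(y^3 - y^2 - 17*y - 15) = y*(y - 5)*(y + 1)*(y^2 - 2*y - 15) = y*(y - 5)*(y + 1)*(y + 3)*(y - 5)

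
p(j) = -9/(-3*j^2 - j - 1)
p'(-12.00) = 0.00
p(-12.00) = 0.02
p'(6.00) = -0.03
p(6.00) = 0.08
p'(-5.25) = 0.04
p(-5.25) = 0.11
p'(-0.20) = 2.13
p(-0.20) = 9.78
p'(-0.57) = 11.04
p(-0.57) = 6.41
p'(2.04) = -0.49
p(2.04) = 0.58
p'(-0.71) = 9.03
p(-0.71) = 4.99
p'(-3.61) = 0.14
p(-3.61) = 0.25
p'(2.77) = -0.22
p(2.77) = 0.34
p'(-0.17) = 0.21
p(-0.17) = 9.82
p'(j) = -9*(6*j + 1)/(-3*j^2 - j - 1)^2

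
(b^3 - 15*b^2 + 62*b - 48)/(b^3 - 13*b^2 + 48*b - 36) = (b - 8)/(b - 6)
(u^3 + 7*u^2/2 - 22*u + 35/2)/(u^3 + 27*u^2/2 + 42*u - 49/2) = (2*u^2 - 7*u + 5)/(2*u^2 + 13*u - 7)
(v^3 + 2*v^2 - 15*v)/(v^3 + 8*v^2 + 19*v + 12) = v*(v^2 + 2*v - 15)/(v^3 + 8*v^2 + 19*v + 12)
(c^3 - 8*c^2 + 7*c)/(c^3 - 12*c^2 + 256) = c*(c^2 - 8*c + 7)/(c^3 - 12*c^2 + 256)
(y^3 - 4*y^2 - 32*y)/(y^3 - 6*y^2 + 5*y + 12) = y*(y^2 - 4*y - 32)/(y^3 - 6*y^2 + 5*y + 12)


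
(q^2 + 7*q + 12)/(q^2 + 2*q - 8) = (q + 3)/(q - 2)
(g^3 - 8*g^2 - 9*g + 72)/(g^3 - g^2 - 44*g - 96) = (g - 3)/(g + 4)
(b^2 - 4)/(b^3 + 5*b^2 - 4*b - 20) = 1/(b + 5)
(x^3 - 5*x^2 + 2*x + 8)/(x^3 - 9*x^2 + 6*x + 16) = (x - 4)/(x - 8)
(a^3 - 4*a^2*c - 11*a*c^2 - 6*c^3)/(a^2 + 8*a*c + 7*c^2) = (a^2 - 5*a*c - 6*c^2)/(a + 7*c)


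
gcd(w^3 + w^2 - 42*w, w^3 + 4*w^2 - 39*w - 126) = w^2 + w - 42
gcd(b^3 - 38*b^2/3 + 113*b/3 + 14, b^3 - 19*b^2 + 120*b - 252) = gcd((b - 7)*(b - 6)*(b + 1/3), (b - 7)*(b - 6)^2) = b^2 - 13*b + 42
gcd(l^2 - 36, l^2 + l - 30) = l + 6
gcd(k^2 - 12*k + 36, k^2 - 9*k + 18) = k - 6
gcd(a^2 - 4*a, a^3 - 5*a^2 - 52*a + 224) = a - 4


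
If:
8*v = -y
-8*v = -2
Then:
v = 1/4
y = -2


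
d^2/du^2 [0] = 0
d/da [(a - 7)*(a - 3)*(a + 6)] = 3*a^2 - 8*a - 39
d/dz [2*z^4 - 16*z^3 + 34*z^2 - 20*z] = 8*z^3 - 48*z^2 + 68*z - 20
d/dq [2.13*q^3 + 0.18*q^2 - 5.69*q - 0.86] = 6.39*q^2 + 0.36*q - 5.69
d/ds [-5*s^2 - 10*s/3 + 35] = -10*s - 10/3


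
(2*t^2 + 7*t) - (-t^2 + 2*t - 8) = 3*t^2 + 5*t + 8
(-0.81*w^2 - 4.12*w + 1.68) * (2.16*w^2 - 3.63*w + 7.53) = -1.7496*w^4 - 5.9589*w^3 + 12.4851*w^2 - 37.122*w + 12.6504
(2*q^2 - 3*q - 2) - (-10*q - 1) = 2*q^2 + 7*q - 1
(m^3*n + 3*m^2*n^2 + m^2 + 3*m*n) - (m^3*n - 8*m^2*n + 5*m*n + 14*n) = 3*m^2*n^2 + 8*m^2*n + m^2 - 2*m*n - 14*n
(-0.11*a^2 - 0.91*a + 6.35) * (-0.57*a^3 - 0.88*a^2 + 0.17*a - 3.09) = 0.0627*a^5 + 0.6155*a^4 - 2.8374*a^3 - 5.4028*a^2 + 3.8914*a - 19.6215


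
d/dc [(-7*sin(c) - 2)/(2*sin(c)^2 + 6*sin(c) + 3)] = (14*sin(c)^2 + 8*sin(c) - 9)*cos(c)/(6*sin(c) - cos(2*c) + 4)^2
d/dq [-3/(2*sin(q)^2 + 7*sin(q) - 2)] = 3*(4*sin(q) + 7)*cos(q)/(7*sin(q) - 2*cos(q)^2)^2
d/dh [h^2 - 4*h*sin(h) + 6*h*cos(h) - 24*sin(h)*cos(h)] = -6*h*sin(h) - 4*h*cos(h) + 2*h - 4*sin(h) + 6*cos(h) - 24*cos(2*h)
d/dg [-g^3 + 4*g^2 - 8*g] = -3*g^2 + 8*g - 8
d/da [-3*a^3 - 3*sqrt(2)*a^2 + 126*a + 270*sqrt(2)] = -9*a^2 - 6*sqrt(2)*a + 126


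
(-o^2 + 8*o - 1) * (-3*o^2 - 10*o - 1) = 3*o^4 - 14*o^3 - 76*o^2 + 2*o + 1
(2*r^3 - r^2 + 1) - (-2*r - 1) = 2*r^3 - r^2 + 2*r + 2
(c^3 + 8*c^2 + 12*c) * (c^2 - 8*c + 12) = c^5 - 40*c^3 + 144*c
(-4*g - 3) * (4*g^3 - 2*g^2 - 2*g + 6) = -16*g^4 - 4*g^3 + 14*g^2 - 18*g - 18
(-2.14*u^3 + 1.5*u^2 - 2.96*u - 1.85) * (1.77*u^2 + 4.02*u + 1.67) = -3.7878*u^5 - 5.9478*u^4 - 2.783*u^3 - 12.6687*u^2 - 12.3802*u - 3.0895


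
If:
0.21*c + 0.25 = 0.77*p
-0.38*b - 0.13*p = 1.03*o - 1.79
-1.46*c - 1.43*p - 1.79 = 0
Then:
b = 4.71314403945983 - 2.71052631578947*o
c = -1.22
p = -0.01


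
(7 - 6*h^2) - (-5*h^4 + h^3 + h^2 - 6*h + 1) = 5*h^4 - h^3 - 7*h^2 + 6*h + 6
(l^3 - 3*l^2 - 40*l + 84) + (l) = l^3 - 3*l^2 - 39*l + 84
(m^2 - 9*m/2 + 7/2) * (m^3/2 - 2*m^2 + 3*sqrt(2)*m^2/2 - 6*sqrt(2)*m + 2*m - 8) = m^5/2 - 17*m^4/4 + 3*sqrt(2)*m^4/2 - 51*sqrt(2)*m^3/4 + 51*m^3/4 - 24*m^2 + 129*sqrt(2)*m^2/4 - 21*sqrt(2)*m + 43*m - 28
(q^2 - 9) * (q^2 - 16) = q^4 - 25*q^2 + 144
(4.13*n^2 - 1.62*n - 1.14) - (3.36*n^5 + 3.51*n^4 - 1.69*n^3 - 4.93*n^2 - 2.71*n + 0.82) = -3.36*n^5 - 3.51*n^4 + 1.69*n^3 + 9.06*n^2 + 1.09*n - 1.96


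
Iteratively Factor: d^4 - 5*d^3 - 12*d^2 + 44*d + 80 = (d - 5)*(d^3 - 12*d - 16) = (d - 5)*(d + 2)*(d^2 - 2*d - 8) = (d - 5)*(d - 4)*(d + 2)*(d + 2)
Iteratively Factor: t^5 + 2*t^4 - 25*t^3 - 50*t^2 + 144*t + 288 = (t + 3)*(t^4 - t^3 - 22*t^2 + 16*t + 96) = (t + 3)*(t + 4)*(t^3 - 5*t^2 - 2*t + 24) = (t - 4)*(t + 3)*(t + 4)*(t^2 - t - 6) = (t - 4)*(t + 2)*(t + 3)*(t + 4)*(t - 3)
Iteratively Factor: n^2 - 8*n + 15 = (n - 5)*(n - 3)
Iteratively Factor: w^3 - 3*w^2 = (w - 3)*(w^2) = w*(w - 3)*(w)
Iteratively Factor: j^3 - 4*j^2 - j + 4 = (j - 1)*(j^2 - 3*j - 4) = (j - 4)*(j - 1)*(j + 1)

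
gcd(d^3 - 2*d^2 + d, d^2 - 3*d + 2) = d - 1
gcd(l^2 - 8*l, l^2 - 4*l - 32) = l - 8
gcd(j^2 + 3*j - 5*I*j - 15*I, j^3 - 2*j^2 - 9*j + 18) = j + 3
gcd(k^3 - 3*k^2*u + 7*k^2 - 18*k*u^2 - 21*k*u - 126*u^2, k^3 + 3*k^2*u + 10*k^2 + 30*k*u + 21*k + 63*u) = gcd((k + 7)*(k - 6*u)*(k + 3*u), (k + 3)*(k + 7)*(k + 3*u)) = k^2 + 3*k*u + 7*k + 21*u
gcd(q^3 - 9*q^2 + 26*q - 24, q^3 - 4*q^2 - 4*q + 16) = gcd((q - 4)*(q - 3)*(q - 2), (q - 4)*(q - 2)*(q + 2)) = q^2 - 6*q + 8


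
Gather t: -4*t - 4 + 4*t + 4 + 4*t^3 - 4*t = 4*t^3 - 4*t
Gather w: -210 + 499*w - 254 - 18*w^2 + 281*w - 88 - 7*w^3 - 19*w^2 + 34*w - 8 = -7*w^3 - 37*w^2 + 814*w - 560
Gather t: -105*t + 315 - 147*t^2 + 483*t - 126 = -147*t^2 + 378*t + 189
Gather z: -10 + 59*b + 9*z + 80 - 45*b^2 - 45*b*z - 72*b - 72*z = -45*b^2 - 13*b + z*(-45*b - 63) + 70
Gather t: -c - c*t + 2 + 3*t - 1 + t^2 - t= -c + t^2 + t*(2 - c) + 1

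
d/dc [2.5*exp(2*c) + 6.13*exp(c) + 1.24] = (5.0*exp(c) + 6.13)*exp(c)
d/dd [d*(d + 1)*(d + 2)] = 3*d^2 + 6*d + 2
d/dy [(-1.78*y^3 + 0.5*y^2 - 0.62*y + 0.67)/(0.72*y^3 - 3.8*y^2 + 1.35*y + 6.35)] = (4.44089209850063e-16*y^5 + 6.404*y^4 - 3.9132*y^3 - 37.0372*y^2 + 11.442*y - 4.8415)/(0.5184*y^6 - 5.472*y^5 + 16.384*y^4 - 1.116*y^3 - 46.4375*y^2 + 17.145*y + 40.3225)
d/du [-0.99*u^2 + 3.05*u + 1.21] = 3.05 - 1.98*u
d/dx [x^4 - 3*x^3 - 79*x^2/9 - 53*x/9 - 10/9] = 4*x^3 - 9*x^2 - 158*x/9 - 53/9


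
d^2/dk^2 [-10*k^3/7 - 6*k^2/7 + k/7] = -60*k/7 - 12/7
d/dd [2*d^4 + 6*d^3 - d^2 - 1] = 2*d*(4*d^2 + 9*d - 1)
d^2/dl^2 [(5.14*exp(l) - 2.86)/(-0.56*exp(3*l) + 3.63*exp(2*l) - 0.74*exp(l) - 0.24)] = (-6.447616*exp(6*l) + 39.41784*exp(5*l) - 123.16109*exp(4*l) + 148.287644*exp(3*l) - 53.37486*exp(2*l) + 12.445528*exp(l) - 0.804)*exp(l)/(0.175616*exp(9*l) - 3.415104*exp(8*l) + 22.833384*exp(7*l) - 56.631987*exp(6*l) + 27.245454*exp(5*l) + 4.12074*exp(4*l) - 3.366136*exp(3*l) - 0.232992*exp(2*l) + 0.127872*exp(l) + 0.013824)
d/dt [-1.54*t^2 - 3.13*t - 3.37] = -3.08*t - 3.13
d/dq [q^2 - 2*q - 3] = 2*q - 2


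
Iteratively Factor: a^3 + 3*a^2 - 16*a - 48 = (a - 4)*(a^2 + 7*a + 12) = (a - 4)*(a + 3)*(a + 4)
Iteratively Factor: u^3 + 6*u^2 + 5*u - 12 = (u - 1)*(u^2 + 7*u + 12) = (u - 1)*(u + 3)*(u + 4)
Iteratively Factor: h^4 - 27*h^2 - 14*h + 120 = (h + 4)*(h^3 - 4*h^2 - 11*h + 30) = (h + 3)*(h + 4)*(h^2 - 7*h + 10) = (h - 2)*(h + 3)*(h + 4)*(h - 5)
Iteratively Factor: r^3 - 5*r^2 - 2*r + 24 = (r - 4)*(r^2 - r - 6) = (r - 4)*(r + 2)*(r - 3)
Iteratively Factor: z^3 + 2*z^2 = (z)*(z^2 + 2*z) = z^2*(z + 2)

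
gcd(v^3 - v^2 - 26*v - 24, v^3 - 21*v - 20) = v^2 + 5*v + 4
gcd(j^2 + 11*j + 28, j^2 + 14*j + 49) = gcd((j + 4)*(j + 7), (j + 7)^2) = j + 7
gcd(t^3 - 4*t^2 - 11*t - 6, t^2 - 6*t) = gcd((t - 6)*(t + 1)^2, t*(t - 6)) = t - 6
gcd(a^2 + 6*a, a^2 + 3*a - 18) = a + 6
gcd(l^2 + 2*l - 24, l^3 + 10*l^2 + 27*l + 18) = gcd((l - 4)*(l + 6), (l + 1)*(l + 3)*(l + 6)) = l + 6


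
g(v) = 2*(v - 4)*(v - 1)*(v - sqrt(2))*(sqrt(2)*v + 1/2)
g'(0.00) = -4.93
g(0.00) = -5.66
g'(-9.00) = -12866.35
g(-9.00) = 33109.49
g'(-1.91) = -366.49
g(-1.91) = 251.68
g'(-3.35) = -1174.23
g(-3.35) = 1290.98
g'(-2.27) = -515.31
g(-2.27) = 409.45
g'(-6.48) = -5565.48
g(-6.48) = 10723.22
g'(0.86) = 7.06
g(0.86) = -0.84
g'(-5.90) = -4412.49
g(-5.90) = 7838.12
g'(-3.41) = -1221.34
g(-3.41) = 1362.84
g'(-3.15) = -1025.69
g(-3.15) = 1071.20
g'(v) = 2*sqrt(2)*(v - 4)*(v - 1)*(v - sqrt(2)) + 2*(v - 4)*(v - 1)*(sqrt(2)*v + 1/2) + 2*(v - 4)*(v - sqrt(2))*(sqrt(2)*v + 1/2) + 2*(v - 1)*(v - sqrt(2))*(sqrt(2)*v + 1/2)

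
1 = 1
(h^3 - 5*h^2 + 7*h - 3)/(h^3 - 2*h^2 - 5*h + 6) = (h - 1)/(h + 2)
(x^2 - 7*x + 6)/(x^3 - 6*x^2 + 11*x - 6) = (x - 6)/(x^2 - 5*x + 6)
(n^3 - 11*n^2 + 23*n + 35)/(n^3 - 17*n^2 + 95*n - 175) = (n + 1)/(n - 5)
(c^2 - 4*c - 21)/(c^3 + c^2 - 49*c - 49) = (c + 3)/(c^2 + 8*c + 7)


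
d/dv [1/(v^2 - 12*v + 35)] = 2*(6 - v)/(v^2 - 12*v + 35)^2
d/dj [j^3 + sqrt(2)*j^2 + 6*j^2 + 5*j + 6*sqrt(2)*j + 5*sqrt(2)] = 3*j^2 + 2*sqrt(2)*j + 12*j + 5 + 6*sqrt(2)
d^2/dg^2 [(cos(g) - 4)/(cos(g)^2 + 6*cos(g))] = (8*(cos(g) - 4)*(cos(g) + 3)^2*sin(g)^2 - (cos(g) + 6)^2*cos(g)^3 + (cos(g) + 6)*(-24*cos(g) + cos(2*g) + 2*cos(3*g) - 3)*cos(g))/((cos(g) + 6)^3*cos(g)^3)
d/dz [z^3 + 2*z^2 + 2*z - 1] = 3*z^2 + 4*z + 2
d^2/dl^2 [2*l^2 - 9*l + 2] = 4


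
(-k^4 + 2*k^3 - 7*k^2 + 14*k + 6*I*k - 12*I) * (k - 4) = -k^5 + 6*k^4 - 15*k^3 + 42*k^2 + 6*I*k^2 - 56*k - 36*I*k + 48*I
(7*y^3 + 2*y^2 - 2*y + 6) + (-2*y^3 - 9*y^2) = 5*y^3 - 7*y^2 - 2*y + 6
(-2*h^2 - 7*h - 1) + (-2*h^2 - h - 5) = -4*h^2 - 8*h - 6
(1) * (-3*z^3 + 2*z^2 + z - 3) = -3*z^3 + 2*z^2 + z - 3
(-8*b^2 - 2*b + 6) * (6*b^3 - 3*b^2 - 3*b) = -48*b^5 + 12*b^4 + 66*b^3 - 12*b^2 - 18*b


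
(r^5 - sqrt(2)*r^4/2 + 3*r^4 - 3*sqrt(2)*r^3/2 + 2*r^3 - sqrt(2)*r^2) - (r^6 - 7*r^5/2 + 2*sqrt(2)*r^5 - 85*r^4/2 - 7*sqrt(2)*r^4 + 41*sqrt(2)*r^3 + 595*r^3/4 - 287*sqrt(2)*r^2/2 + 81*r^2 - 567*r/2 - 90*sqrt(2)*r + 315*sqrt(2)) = -r^6 - 2*sqrt(2)*r^5 + 9*r^5/2 + 13*sqrt(2)*r^4/2 + 91*r^4/2 - 587*r^3/4 - 85*sqrt(2)*r^3/2 - 81*r^2 + 285*sqrt(2)*r^2/2 + 90*sqrt(2)*r + 567*r/2 - 315*sqrt(2)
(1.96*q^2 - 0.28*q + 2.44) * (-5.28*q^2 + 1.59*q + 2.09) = -10.3488*q^4 + 4.5948*q^3 - 9.232*q^2 + 3.2944*q + 5.0996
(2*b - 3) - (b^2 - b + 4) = -b^2 + 3*b - 7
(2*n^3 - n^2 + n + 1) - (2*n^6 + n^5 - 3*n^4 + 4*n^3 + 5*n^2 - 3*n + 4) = -2*n^6 - n^5 + 3*n^4 - 2*n^3 - 6*n^2 + 4*n - 3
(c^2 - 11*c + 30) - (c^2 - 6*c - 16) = 46 - 5*c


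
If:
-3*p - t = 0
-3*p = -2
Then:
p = 2/3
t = -2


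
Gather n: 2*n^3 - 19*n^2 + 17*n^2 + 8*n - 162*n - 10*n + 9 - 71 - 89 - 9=2*n^3 - 2*n^2 - 164*n - 160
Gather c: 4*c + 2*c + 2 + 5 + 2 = 6*c + 9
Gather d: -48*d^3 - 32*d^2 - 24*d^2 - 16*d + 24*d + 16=-48*d^3 - 56*d^2 + 8*d + 16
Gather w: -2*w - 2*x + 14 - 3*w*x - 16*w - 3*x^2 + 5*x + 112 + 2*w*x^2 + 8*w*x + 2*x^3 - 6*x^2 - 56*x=w*(2*x^2 + 5*x - 18) + 2*x^3 - 9*x^2 - 53*x + 126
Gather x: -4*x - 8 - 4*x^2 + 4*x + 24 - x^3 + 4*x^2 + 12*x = -x^3 + 12*x + 16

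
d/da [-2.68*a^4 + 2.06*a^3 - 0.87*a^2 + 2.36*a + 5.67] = -10.72*a^3 + 6.18*a^2 - 1.74*a + 2.36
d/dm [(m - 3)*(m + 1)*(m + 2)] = 3*m^2 - 7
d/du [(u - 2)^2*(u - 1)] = (u - 2)*(3*u - 4)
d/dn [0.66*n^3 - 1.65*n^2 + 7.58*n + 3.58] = 1.98*n^2 - 3.3*n + 7.58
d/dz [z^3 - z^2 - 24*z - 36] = 3*z^2 - 2*z - 24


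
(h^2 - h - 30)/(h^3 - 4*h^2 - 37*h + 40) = (h - 6)/(h^2 - 9*h + 8)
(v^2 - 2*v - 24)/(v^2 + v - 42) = (v + 4)/(v + 7)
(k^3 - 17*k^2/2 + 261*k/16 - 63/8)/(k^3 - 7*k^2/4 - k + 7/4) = (4*k^2 - 27*k + 18)/(4*(k^2 - 1))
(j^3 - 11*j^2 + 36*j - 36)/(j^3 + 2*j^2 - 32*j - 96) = (j^2 - 5*j + 6)/(j^2 + 8*j + 16)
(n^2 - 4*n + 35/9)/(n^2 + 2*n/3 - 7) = (n - 5/3)/(n + 3)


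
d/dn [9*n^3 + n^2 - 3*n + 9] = 27*n^2 + 2*n - 3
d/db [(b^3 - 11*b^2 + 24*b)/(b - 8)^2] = (b^2 - 16*b + 24)/(b^2 - 16*b + 64)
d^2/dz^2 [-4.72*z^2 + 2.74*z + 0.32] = -9.44000000000000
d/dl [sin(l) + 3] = cos(l)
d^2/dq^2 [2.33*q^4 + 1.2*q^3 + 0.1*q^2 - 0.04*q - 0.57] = 27.96*q^2 + 7.2*q + 0.2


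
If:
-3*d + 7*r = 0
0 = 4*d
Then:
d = 0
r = 0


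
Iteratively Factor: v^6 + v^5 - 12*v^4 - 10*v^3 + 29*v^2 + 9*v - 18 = (v - 1)*(v^5 + 2*v^4 - 10*v^3 - 20*v^2 + 9*v + 18) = (v - 1)^2*(v^4 + 3*v^3 - 7*v^2 - 27*v - 18) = (v - 3)*(v - 1)^2*(v^3 + 6*v^2 + 11*v + 6) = (v - 3)*(v - 1)^2*(v + 1)*(v^2 + 5*v + 6) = (v - 3)*(v - 1)^2*(v + 1)*(v + 2)*(v + 3)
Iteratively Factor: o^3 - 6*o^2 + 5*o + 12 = (o - 4)*(o^2 - 2*o - 3) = (o - 4)*(o - 3)*(o + 1)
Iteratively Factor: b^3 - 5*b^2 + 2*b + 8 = (b - 4)*(b^2 - b - 2) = (b - 4)*(b + 1)*(b - 2)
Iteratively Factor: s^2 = (s)*(s)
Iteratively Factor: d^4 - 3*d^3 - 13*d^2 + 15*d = (d - 5)*(d^3 + 2*d^2 - 3*d) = (d - 5)*(d + 3)*(d^2 - d) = d*(d - 5)*(d + 3)*(d - 1)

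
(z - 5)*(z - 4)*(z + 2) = z^3 - 7*z^2 + 2*z + 40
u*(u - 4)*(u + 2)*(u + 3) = u^4 + u^3 - 14*u^2 - 24*u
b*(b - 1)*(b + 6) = b^3 + 5*b^2 - 6*b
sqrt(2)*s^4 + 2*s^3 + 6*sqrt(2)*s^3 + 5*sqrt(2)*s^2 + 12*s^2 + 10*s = s*(s + 5)*(s + sqrt(2))*(sqrt(2)*s + sqrt(2))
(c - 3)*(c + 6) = c^2 + 3*c - 18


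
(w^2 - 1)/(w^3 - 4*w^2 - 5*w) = (w - 1)/(w*(w - 5))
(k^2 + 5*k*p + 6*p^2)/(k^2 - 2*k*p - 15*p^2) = (-k - 2*p)/(-k + 5*p)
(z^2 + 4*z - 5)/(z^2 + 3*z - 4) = (z + 5)/(z + 4)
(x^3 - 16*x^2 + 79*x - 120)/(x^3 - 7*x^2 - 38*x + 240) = (x - 3)/(x + 6)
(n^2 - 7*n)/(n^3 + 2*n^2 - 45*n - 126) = n/(n^2 + 9*n + 18)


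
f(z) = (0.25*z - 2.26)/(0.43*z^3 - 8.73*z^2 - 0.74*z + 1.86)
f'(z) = (0.25*z - 2.26)*(-1.29*z^2 + 17.46*z + 0.74)/(0.43*z^3 - 8.73*z^2 - 0.74*z + 1.86)^2 + 0.25/(0.43*z^3 - 8.73*z^2 - 0.74*z + 1.86) = (-0.215*z^3 + 5.0979*z^2 - 39.4596*z - 1.2074)/(0.1849*z^6 - 7.5078*z^5 + 75.5765*z^4 + 14.52*z^3 - 31.928*z^2 - 2.7528*z + 3.4596)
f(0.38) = -6.33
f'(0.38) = -132.50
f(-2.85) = 0.04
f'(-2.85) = 0.03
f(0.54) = 2.09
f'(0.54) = -20.34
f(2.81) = 0.03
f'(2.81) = -0.02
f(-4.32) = 0.02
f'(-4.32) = 0.01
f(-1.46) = 0.15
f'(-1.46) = 0.23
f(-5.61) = 0.01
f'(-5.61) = 0.00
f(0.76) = 0.58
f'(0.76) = -2.24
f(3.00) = 0.02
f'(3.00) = -0.02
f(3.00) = 0.02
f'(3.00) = -0.02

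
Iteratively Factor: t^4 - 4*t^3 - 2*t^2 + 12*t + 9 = (t - 3)*(t^3 - t^2 - 5*t - 3) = (t - 3)*(t + 1)*(t^2 - 2*t - 3) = (t - 3)^2*(t + 1)*(t + 1)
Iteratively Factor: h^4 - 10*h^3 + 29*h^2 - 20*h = (h - 5)*(h^3 - 5*h^2 + 4*h) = (h - 5)*(h - 4)*(h^2 - h) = (h - 5)*(h - 4)*(h - 1)*(h)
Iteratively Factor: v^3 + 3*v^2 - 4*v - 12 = (v - 2)*(v^2 + 5*v + 6) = (v - 2)*(v + 2)*(v + 3)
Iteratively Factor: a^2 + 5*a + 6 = (a + 3)*(a + 2)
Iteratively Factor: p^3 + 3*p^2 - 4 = (p + 2)*(p^2 + p - 2) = (p + 2)^2*(p - 1)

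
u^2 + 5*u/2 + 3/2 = (u + 1)*(u + 3/2)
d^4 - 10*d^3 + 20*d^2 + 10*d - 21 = (d - 7)*(d - 3)*(d - 1)*(d + 1)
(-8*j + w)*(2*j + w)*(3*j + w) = -48*j^3 - 34*j^2*w - 3*j*w^2 + w^3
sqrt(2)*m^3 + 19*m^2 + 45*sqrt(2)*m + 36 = (m + 3*sqrt(2))*(m + 6*sqrt(2))*(sqrt(2)*m + 1)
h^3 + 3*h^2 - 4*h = h*(h - 1)*(h + 4)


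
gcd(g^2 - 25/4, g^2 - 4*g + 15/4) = g - 5/2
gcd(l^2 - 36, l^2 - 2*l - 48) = l + 6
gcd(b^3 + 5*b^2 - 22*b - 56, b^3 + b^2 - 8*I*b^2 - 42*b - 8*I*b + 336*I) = b + 7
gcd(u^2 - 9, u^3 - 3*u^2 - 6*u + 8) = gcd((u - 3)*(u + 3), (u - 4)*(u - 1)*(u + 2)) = 1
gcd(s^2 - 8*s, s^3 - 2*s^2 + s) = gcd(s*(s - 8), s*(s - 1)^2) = s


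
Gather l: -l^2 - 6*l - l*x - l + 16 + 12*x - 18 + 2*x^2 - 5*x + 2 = -l^2 + l*(-x - 7) + 2*x^2 + 7*x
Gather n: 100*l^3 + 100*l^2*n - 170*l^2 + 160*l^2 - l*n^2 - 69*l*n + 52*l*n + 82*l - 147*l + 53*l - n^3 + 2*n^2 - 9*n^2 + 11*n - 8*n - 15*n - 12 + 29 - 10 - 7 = 100*l^3 - 10*l^2 - 12*l - n^3 + n^2*(-l - 7) + n*(100*l^2 - 17*l - 12)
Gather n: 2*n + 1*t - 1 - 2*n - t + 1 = 0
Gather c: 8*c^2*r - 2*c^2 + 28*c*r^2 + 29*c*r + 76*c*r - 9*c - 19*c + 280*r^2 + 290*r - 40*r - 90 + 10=c^2*(8*r - 2) + c*(28*r^2 + 105*r - 28) + 280*r^2 + 250*r - 80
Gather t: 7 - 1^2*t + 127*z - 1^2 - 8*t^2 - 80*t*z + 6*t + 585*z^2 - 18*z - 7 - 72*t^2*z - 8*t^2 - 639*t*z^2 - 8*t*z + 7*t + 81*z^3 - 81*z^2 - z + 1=t^2*(-72*z - 16) + t*(-639*z^2 - 88*z + 12) + 81*z^3 + 504*z^2 + 108*z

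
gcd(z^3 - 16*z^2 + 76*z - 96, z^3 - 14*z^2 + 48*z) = z^2 - 14*z + 48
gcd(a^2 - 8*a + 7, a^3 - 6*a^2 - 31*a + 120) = 1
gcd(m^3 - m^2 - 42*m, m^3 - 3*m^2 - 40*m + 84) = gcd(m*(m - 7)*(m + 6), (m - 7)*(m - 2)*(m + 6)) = m^2 - m - 42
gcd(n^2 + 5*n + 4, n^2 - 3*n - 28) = n + 4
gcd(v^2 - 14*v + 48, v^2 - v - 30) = v - 6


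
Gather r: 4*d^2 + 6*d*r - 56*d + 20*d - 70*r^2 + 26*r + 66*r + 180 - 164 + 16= 4*d^2 - 36*d - 70*r^2 + r*(6*d + 92) + 32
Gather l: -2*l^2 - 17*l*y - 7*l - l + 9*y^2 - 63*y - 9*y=-2*l^2 + l*(-17*y - 8) + 9*y^2 - 72*y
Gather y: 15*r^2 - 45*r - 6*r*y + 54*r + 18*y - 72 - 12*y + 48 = 15*r^2 + 9*r + y*(6 - 6*r) - 24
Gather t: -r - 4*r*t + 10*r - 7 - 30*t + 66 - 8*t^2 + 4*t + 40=9*r - 8*t^2 + t*(-4*r - 26) + 99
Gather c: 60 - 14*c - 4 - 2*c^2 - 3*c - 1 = -2*c^2 - 17*c + 55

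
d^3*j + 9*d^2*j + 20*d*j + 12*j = (d + 2)*(d + 6)*(d*j + j)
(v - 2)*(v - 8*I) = v^2 - 2*v - 8*I*v + 16*I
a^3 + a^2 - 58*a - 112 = (a - 8)*(a + 2)*(a + 7)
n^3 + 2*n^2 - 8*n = n*(n - 2)*(n + 4)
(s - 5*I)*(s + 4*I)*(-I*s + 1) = -I*s^3 - 21*I*s + 20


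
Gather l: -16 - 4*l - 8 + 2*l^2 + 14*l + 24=2*l^2 + 10*l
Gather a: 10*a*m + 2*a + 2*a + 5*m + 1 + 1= a*(10*m + 4) + 5*m + 2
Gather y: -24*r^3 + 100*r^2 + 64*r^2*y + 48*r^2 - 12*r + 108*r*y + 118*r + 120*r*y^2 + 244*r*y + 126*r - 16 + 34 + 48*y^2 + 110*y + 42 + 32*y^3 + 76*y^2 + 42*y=-24*r^3 + 148*r^2 + 232*r + 32*y^3 + y^2*(120*r + 124) + y*(64*r^2 + 352*r + 152) + 60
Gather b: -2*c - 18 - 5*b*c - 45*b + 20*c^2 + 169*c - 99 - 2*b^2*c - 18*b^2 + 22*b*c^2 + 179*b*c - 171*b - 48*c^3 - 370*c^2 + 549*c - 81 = b^2*(-2*c - 18) + b*(22*c^2 + 174*c - 216) - 48*c^3 - 350*c^2 + 716*c - 198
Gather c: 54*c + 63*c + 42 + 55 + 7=117*c + 104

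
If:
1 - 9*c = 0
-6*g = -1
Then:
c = 1/9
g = 1/6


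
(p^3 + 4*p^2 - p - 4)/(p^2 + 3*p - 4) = p + 1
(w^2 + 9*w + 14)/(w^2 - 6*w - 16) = (w + 7)/(w - 8)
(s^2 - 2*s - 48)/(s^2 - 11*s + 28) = (s^2 - 2*s - 48)/(s^2 - 11*s + 28)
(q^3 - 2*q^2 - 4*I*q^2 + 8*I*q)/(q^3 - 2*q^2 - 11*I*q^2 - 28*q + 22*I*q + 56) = q/(q - 7*I)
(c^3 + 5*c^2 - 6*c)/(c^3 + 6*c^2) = (c - 1)/c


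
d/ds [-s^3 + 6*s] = 6 - 3*s^2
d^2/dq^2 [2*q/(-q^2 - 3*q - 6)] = 4*(-q*(2*q + 3)^2 + 3*(q + 1)*(q^2 + 3*q + 6))/(q^2 + 3*q + 6)^3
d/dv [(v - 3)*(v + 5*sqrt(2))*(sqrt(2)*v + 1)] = 3*sqrt(2)*v^2 - 6*sqrt(2)*v + 22*v - 33 + 5*sqrt(2)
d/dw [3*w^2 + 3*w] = 6*w + 3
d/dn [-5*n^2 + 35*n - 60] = 35 - 10*n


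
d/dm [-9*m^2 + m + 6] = 1 - 18*m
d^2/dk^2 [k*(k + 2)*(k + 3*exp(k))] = 3*k^2*exp(k) + 18*k*exp(k) + 6*k + 18*exp(k) + 4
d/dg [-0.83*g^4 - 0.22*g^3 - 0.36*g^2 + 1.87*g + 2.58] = -3.32*g^3 - 0.66*g^2 - 0.72*g + 1.87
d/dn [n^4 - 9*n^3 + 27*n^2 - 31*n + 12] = 4*n^3 - 27*n^2 + 54*n - 31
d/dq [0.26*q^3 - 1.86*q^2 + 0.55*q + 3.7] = 0.78*q^2 - 3.72*q + 0.55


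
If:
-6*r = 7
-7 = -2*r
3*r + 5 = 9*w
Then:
No Solution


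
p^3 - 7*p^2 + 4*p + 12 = (p - 6)*(p - 2)*(p + 1)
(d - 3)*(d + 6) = d^2 + 3*d - 18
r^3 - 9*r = r*(r - 3)*(r + 3)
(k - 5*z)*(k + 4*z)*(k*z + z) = k^3*z - k^2*z^2 + k^2*z - 20*k*z^3 - k*z^2 - 20*z^3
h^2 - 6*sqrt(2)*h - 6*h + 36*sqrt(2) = (h - 6)*(h - 6*sqrt(2))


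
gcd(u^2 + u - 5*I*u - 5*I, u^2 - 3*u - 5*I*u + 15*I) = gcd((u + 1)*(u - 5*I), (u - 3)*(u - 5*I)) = u - 5*I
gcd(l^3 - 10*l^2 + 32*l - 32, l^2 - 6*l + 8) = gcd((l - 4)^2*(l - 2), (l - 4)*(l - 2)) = l^2 - 6*l + 8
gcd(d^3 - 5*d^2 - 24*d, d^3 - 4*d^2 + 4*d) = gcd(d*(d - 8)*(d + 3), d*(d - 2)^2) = d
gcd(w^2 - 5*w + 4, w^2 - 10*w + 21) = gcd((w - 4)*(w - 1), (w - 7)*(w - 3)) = 1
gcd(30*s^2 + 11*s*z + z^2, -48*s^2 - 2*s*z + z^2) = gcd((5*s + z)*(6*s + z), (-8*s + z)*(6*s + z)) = 6*s + z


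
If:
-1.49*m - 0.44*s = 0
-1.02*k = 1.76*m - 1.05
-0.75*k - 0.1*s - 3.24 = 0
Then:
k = -3.21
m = 2.46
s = -8.32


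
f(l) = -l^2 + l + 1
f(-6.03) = -41.39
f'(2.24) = -3.48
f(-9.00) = -89.00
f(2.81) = -4.09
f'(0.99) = -0.98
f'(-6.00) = 13.00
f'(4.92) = -8.84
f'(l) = 1 - 2*l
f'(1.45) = -1.90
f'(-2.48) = 5.96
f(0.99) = 1.01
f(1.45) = 0.35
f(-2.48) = -7.63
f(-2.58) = -8.24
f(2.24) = -1.78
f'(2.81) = -4.62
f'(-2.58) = 6.16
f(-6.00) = -41.00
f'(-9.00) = 19.00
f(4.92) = -18.29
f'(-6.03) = 13.06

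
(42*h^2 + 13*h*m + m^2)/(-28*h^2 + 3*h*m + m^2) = (-6*h - m)/(4*h - m)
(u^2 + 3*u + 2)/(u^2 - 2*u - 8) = (u + 1)/(u - 4)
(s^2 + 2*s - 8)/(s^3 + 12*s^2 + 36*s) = (s^2 + 2*s - 8)/(s*(s^2 + 12*s + 36))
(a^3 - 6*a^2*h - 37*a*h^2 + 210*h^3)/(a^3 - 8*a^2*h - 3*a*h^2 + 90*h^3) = (a^2 - a*h - 42*h^2)/(a^2 - 3*a*h - 18*h^2)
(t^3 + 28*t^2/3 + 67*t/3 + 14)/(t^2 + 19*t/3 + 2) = (3*t^2 + 10*t + 7)/(3*t + 1)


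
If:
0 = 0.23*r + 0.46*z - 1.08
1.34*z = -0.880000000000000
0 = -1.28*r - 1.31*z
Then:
No Solution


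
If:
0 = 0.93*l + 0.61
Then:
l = -0.66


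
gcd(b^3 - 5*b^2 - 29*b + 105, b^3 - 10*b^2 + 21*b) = b^2 - 10*b + 21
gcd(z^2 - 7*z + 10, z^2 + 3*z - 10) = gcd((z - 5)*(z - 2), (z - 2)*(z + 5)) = z - 2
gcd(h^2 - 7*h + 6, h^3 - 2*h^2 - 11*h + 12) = h - 1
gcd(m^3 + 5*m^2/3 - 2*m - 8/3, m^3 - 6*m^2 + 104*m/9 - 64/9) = m - 4/3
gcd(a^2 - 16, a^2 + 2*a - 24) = a - 4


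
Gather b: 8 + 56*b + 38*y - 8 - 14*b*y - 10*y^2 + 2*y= b*(56 - 14*y) - 10*y^2 + 40*y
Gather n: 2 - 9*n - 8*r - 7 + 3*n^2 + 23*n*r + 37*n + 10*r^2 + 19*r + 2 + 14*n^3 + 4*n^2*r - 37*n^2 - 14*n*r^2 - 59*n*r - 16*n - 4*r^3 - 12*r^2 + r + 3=14*n^3 + n^2*(4*r - 34) + n*(-14*r^2 - 36*r + 12) - 4*r^3 - 2*r^2 + 12*r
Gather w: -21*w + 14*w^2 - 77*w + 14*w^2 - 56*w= 28*w^2 - 154*w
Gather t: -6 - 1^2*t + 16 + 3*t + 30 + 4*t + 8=6*t + 48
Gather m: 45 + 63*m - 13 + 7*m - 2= 70*m + 30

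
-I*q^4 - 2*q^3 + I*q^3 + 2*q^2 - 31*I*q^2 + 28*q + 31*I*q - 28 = (q - 7*I)*(q + I)*(q + 4*I)*(-I*q + I)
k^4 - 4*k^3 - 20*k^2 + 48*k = k*(k - 6)*(k - 2)*(k + 4)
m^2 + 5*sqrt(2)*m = m*(m + 5*sqrt(2))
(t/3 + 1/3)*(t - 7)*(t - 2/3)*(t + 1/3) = t^4/3 - 19*t^3/9 - 47*t^2/27 + 11*t/9 + 14/27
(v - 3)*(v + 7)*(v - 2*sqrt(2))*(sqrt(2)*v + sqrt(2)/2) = sqrt(2)*v^4 - 4*v^3 + 9*sqrt(2)*v^3/2 - 19*sqrt(2)*v^2 - 18*v^2 - 21*sqrt(2)*v/2 + 76*v + 42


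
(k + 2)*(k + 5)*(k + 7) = k^3 + 14*k^2 + 59*k + 70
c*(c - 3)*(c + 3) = c^3 - 9*c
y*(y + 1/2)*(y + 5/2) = y^3 + 3*y^2 + 5*y/4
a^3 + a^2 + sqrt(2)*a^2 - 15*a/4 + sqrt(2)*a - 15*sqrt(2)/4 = (a - 3/2)*(a + 5/2)*(a + sqrt(2))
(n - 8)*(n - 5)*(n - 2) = n^3 - 15*n^2 + 66*n - 80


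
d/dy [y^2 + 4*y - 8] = 2*y + 4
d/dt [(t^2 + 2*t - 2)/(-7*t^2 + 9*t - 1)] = (23*t^2 - 30*t + 16)/(49*t^4 - 126*t^3 + 95*t^2 - 18*t + 1)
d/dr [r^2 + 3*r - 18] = 2*r + 3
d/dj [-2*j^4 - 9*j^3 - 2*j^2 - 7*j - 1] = -8*j^3 - 27*j^2 - 4*j - 7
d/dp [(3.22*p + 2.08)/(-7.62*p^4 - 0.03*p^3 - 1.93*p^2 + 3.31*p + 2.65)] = (73.6092*p^4 + 63.5916*p^3 + 6.4018*p^2 + 8.0288*p + 1.6482)/(58.0644*p^8 + 0.4572*p^7 + 29.4141*p^6 - 50.3286*p^5 - 36.8597*p^4 - 12.9356*p^3 + 0.727100000000002*p^2 + 17.543*p + 7.0225)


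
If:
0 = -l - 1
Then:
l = -1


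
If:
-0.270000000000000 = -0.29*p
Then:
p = 0.93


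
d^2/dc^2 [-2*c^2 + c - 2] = -4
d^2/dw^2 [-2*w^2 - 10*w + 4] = -4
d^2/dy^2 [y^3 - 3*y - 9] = 6*y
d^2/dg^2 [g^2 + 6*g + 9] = 2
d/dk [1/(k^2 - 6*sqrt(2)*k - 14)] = 2*(-k + 3*sqrt(2))/(-k^2 + 6*sqrt(2)*k + 14)^2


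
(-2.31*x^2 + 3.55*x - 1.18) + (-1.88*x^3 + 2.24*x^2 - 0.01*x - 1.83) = -1.88*x^3 - 0.0699999999999998*x^2 + 3.54*x - 3.01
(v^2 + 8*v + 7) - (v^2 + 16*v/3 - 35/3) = 8*v/3 + 56/3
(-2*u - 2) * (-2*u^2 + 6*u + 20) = 4*u^3 - 8*u^2 - 52*u - 40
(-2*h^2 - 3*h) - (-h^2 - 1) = -h^2 - 3*h + 1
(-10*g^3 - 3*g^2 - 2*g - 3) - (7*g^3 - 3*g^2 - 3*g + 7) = -17*g^3 + g - 10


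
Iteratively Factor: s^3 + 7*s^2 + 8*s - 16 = (s - 1)*(s^2 + 8*s + 16) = (s - 1)*(s + 4)*(s + 4)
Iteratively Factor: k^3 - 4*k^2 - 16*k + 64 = (k + 4)*(k^2 - 8*k + 16) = (k - 4)*(k + 4)*(k - 4)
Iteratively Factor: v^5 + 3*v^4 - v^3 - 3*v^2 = (v + 3)*(v^4 - v^2) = (v - 1)*(v + 3)*(v^3 + v^2) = v*(v - 1)*(v + 3)*(v^2 + v) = v*(v - 1)*(v + 1)*(v + 3)*(v)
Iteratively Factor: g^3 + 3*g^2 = (g + 3)*(g^2) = g*(g + 3)*(g)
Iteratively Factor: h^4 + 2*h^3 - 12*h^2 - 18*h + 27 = (h - 1)*(h^3 + 3*h^2 - 9*h - 27) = (h - 3)*(h - 1)*(h^2 + 6*h + 9) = (h - 3)*(h - 1)*(h + 3)*(h + 3)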